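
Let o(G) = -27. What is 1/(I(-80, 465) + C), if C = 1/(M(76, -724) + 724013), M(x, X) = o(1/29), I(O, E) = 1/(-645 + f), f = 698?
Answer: 38371258/724039 ≈ 52.996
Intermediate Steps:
I(O, E) = 1/53 (I(O, E) = 1/(-645 + 698) = 1/53)
M(x, X) = -27
C = 1/723986 (C = 1/(-27 + 724013) = 1/723986 ≈ 1.3812e-6)
1/(I(-80, 465) + C) = 1/(1/53 + 1/723986) = 1/(724039/38371258) = 38371258/724039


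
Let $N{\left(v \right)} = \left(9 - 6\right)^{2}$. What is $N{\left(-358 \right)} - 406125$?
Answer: $-406116$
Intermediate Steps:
$N{\left(v \right)} = 9$ ($N{\left(v \right)} = 3^{2} = 9$)
$N{\left(-358 \right)} - 406125 = 9 - 406125 = -406116$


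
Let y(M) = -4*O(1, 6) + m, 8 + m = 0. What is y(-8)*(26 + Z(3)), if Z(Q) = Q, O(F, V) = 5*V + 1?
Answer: -3828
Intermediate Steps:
O(F, V) = 1 + 5*V
m = -8 (m = -8 + 0 = -8)
y(M) = -132 (y(M) = -4*(1 + 5*6) - 8 = -4*(1 + 30) - 8 = -4*31 - 8 = -124 - 8 = -132)
y(-8)*(26 + Z(3)) = -132*(26 + 3) = -132*29 = -3828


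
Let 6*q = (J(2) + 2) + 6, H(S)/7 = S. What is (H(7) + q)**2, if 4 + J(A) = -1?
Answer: 9801/4 ≈ 2450.3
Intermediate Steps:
J(A) = -5 (J(A) = -4 - 1 = -5)
H(S) = 7*S
q = 1/2 (q = ((-5 + 2) + 6)/6 = (-3 + 6)/6 = (1/6)*3 = 1/2 ≈ 0.50000)
(H(7) + q)**2 = (7*7 + 1/2)**2 = (49 + 1/2)**2 = (99/2)**2 = 9801/4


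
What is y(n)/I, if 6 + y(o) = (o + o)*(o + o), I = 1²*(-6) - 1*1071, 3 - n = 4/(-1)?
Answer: -190/1077 ≈ -0.17642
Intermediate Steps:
n = 7 (n = 3 - 4/(-1) = 3 - 4*(-1) = 3 - 1*(-4) = 3 + 4 = 7)
I = -1077 (I = 1*(-6) - 1071 = -6 - 1071 = -1077)
y(o) = -6 + 4*o² (y(o) = -6 + (o + o)*(o + o) = -6 + (2*o)*(2*o) = -6 + 4*o²)
y(n)/I = (-6 + 4*7²)/(-1077) = -(-6 + 4*49)/1077 = -(-6 + 196)/1077 = -1/1077*190 = -190/1077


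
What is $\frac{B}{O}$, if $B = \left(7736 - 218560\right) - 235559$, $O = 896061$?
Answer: $- \frac{446383}{896061} \approx -0.49816$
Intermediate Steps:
$B = -446383$ ($B = -210824 - 235559 = -446383$)
$\frac{B}{O} = - \frac{446383}{896061}$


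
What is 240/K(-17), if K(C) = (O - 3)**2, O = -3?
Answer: 20/3 ≈ 6.6667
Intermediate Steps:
K(C) = 36 (K(C) = (-3 - 3)**2 = (-6)**2 = 36)
240/K(-17) = 240/36 = 240*(1/36) = 20/3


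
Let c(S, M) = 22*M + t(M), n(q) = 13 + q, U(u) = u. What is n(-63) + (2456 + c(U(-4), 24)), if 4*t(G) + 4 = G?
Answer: 2939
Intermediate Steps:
t(G) = -1 + G/4
c(S, M) = -1 + 89*M/4 (c(S, M) = 22*M + (-1 + M/4) = -1 + 89*M/4)
n(-63) + (2456 + c(U(-4), 24)) = (13 - 63) + (2456 + (-1 + (89/4)*24)) = -50 + (2456 + (-1 + 534)) = -50 + (2456 + 533) = -50 + 2989 = 2939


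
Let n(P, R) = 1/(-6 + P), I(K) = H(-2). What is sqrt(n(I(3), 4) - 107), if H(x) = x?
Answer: I*sqrt(1714)/4 ≈ 10.35*I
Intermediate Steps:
I(K) = -2
sqrt(n(I(3), 4) - 107) = sqrt(1/(-6 - 2) - 107) = sqrt(1/(-8) - 107) = sqrt(-1/8 - 107) = sqrt(-857/8) = I*sqrt(1714)/4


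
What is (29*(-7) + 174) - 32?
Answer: -61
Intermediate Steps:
(29*(-7) + 174) - 32 = (-203 + 174) - 32 = -29 - 32 = -61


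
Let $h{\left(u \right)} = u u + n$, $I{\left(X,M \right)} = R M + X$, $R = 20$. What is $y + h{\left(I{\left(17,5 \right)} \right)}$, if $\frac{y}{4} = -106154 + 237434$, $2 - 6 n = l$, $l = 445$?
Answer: $\frac{3232411}{6} \approx 5.3874 \cdot 10^{5}$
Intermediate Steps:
$n = - \frac{443}{6}$ ($n = \frac{1}{3} - \frac{445}{6} = - \frac{443}{6} \approx -73.833$)
$I{\left(X,M \right)} = X + 20 M$ ($I{\left(X,M \right)} = 20 M + X = X + 20 M$)
$h{\left(u \right)} = - \frac{443}{6} + u^{2}$ ($h{\left(u \right)} = u u - \frac{443}{6} = u^{2} - \frac{443}{6} = - \frac{443}{6} + u^{2}$)
$y = 525120$ ($y = 4 \left(-106154 + 237434\right) = 4 \cdot 131280 = 525120$)
$y + h{\left(I{\left(17,5 \right)} \right)} = 525120 - \left(\frac{443}{6} - \left(17 + 20 \cdot 5\right)^{2}\right) = 525120 - \left(\frac{443}{6} - \left(17 + 100\right)^{2}\right) = 525120 - \left(\frac{443}{6} - 117^{2}\right) = 525120 + \left(- \frac{443}{6} + 13689\right) = 525120 + \frac{81691}{6} = \frac{3232411}{6}$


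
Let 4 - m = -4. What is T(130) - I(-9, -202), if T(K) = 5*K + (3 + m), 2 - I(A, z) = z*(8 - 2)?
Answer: -553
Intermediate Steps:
m = 8 (m = 4 - 1*(-4) = 4 + 4 = 8)
I(A, z) = 2 - 6*z (I(A, z) = 2 - z*(8 - 2) = 2 - z*6 = 2 - 6*z)
T(K) = 11 + 5*K (T(K) = 5*K + (3 + 8) = 5*K + 11 = 11 + 5*K)
T(130) - I(-9, -202) = (11 + 5*130) - (2 - 6*(-202)) = (11 + 650) - (2 + 1212) = 661 - 1*1214 = 661 - 1214 = -553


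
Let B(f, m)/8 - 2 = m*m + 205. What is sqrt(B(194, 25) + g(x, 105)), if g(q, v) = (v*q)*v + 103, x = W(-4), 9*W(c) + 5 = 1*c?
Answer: 3*I*sqrt(474) ≈ 65.315*I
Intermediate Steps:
W(c) = -5/9 + c/9 (W(c) = -5/9 + (1*c)/9 = -5/9 + c/9)
B(f, m) = 1656 + 8*m**2 (B(f, m) = 16 + 8*(m*m + 205) = 16 + 8*(m**2 + 205) = 16 + 8*(205 + m**2) = 16 + (1640 + 8*m**2) = 1656 + 8*m**2)
x = -1 (x = -5/9 + (1/9)*(-4) = -5/9 - 4/9 = -1)
g(q, v) = 103 + q*v**2 (g(q, v) = (q*v)*v + 103 = q*v**2 + 103 = 103 + q*v**2)
sqrt(B(194, 25) + g(x, 105)) = sqrt((1656 + 8*25**2) + (103 - 1*105**2)) = sqrt((1656 + 8*625) + (103 - 1*11025)) = sqrt((1656 + 5000) + (103 - 11025)) = sqrt(6656 - 10922) = sqrt(-4266) = 3*I*sqrt(474)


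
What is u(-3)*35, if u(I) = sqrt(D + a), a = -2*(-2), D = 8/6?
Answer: 140*sqrt(3)/3 ≈ 80.829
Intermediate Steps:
D = 4/3 (D = 8*(1/6) = 4/3 ≈ 1.3333)
a = 4
u(I) = 4*sqrt(3)/3 (u(I) = sqrt(4/3 + 4) = sqrt(16/3) = 4*sqrt(3)/3)
u(-3)*35 = (4*sqrt(3)/3)*35 = 140*sqrt(3)/3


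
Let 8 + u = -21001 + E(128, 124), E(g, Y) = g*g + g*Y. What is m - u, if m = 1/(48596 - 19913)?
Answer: -322597700/28683 ≈ -11247.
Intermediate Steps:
E(g, Y) = g² + Y*g
m = 1/28683 ≈ 3.4864e-5
u = 11247 (u = -8 + (-21001 + 128*(124 + 128)) = -8 + (-21001 + 128*252) = -8 + (-21001 + 32256) = -8 + 11255 = 11247)
m - u = 1/28683 - 1*11247 = 1/28683 - 11247 = -322597700/28683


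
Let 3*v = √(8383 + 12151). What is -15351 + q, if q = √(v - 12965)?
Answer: -15351 + I*√(116685 - 3*√20534)/3 ≈ -15351.0 + 113.65*I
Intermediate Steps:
v = √20534/3 (v = √(8383 + 12151)/3 = √20534/3 ≈ 47.766)
q = √(-12965 + √20534/3) (q = √(√20534/3 - 12965) = √(-12965 + √20534/3) ≈ 113.65*I)
-15351 + q = -15351 + √(-116685 + 3*√20534)/3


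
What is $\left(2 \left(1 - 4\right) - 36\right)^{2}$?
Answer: $1764$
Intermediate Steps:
$\left(2 \left(1 - 4\right) - 36\right)^{2} = \left(2 \left(-3\right) - 36\right)^{2} = \left(-6 - 36\right)^{2} = \left(-42\right)^{2} = 1764$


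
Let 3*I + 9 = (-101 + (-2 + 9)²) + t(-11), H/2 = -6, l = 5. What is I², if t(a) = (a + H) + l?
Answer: 6241/9 ≈ 693.44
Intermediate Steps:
H = -12 (H = 2*(-6) = -12)
t(a) = -7 + a (t(a) = (a - 12) + 5 = (-12 + a) + 5 = -7 + a)
I = -79/3 (I = -3 + ((-101 + (-2 + 9)²) + (-7 - 11))/3 = -3 + ((-101 + 7²) - 18)/3 = -3 + ((-101 + 49) - 18)/3 = -3 + (-52 - 18)/3 = -3 + (⅓)*(-70) = -3 - 70/3 = -79/3 ≈ -26.333)
I² = (-79/3)² = 6241/9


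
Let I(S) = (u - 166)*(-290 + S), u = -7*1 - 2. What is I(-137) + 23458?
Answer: 98183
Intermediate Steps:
u = -9 (u = -7 - 2 = -9)
I(S) = 50750 - 175*S (I(S) = (-9 - 166)*(-290 + S) = -175*(-290 + S) = 50750 - 175*S)
I(-137) + 23458 = (50750 - 175*(-137)) + 23458 = (50750 + 23975) + 23458 = 74725 + 23458 = 98183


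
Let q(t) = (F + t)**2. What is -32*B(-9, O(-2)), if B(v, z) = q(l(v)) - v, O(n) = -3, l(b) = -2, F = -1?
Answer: -576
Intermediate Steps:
q(t) = (-1 + t)**2
B(v, z) = 9 - v (B(v, z) = (-1 - 2)**2 - v = (-3)**2 - v = 9 - v)
-32*B(-9, O(-2)) = -32*(9 - 1*(-9)) = -32*(9 + 9) = -32*18 = -576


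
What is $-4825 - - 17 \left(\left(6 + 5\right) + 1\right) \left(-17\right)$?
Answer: $-8293$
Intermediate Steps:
$-4825 - - 17 \left(\left(6 + 5\right) + 1\right) \left(-17\right) = -4825 - - 17 \left(11 + 1\right) \left(-17\right) = -4825 - \left(-17\right) 12 \left(-17\right) = -4825 - \left(-204\right) \left(-17\right) = -4825 - 3468 = -8293$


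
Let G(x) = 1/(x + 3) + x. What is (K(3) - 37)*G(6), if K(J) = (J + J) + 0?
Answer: -1705/9 ≈ -189.44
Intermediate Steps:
K(J) = 2*J (K(J) = 2*J + 0 = 2*J)
G(x) = x + 1/(3 + x) (G(x) = 1/(3 + x) + x = x + 1/(3 + x))
(K(3) - 37)*G(6) = (2*3 - 37)*((1 + 6² + 3*6)/(3 + 6)) = (6 - 37)*((1 + 36 + 18)/9) = -31*55/9 = -1705/9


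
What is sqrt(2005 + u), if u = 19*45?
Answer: 2*sqrt(715) ≈ 53.479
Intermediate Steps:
u = 855
sqrt(2005 + u) = sqrt(2005 + 855) = sqrt(2860) = 2*sqrt(715)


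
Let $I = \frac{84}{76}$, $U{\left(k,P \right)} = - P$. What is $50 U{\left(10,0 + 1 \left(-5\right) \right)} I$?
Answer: $\frac{5250}{19} \approx 276.32$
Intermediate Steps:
$I = \frac{21}{19}$ ($I = 84 \cdot \frac{1}{76} = \frac{21}{19} \approx 1.1053$)
$50 U{\left(10,0 + 1 \left(-5\right) \right)} I = 50 \left(- (0 + 1 \left(-5\right))\right) \frac{21}{19} = 50 \left(- (0 - 5)\right) \frac{21}{19} = 50 \left(\left(-1\right) \left(-5\right)\right) \frac{21}{19} = 50 \cdot 5 \cdot \frac{21}{19} = 250 \cdot \frac{21}{19} = \frac{5250}{19}$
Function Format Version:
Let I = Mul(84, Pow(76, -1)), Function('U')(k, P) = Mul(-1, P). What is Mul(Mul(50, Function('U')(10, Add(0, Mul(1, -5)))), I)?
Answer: Rational(5250, 19) ≈ 276.32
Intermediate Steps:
I = Rational(21, 19) (I = Mul(84, Rational(1, 76)) = Rational(21, 19) ≈ 1.1053)
Mul(Mul(50, Function('U')(10, Add(0, Mul(1, -5)))), I) = Mul(Mul(50, Mul(-1, Add(0, Mul(1, -5)))), Rational(21, 19)) = Mul(Mul(50, Mul(-1, Add(0, -5))), Rational(21, 19)) = Mul(Mul(50, Mul(-1, -5)), Rational(21, 19)) = Mul(Mul(50, 5), Rational(21, 19)) = Mul(250, Rational(21, 19)) = Rational(5250, 19)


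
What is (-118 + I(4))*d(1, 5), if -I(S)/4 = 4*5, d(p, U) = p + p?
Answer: -396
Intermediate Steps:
d(p, U) = 2*p
I(S) = -80 (I(S) = -16*5 = -4*20 = -80)
(-118 + I(4))*d(1, 5) = (-118 - 80)*(2*1) = -198*2 = -396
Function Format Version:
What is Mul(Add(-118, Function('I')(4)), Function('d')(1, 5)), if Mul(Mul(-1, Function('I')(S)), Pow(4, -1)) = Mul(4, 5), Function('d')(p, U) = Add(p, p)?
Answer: -396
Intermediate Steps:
Function('d')(p, U) = Mul(2, p)
Function('I')(S) = -80 (Function('I')(S) = Mul(-4, Mul(4, 5)) = Mul(-4, 20) = -80)
Mul(Add(-118, Function('I')(4)), Function('d')(1, 5)) = Mul(Add(-118, -80), Mul(2, 1)) = Mul(-198, 2) = -396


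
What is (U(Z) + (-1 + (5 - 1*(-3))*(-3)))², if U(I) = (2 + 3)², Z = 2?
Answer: 0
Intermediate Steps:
U(I) = 25 (U(I) = 5² = 25)
(U(Z) + (-1 + (5 - 1*(-3))*(-3)))² = (25 + (-1 + (5 - 1*(-3))*(-3)))² = (25 + (-1 + (5 + 3)*(-3)))² = (25 + (-1 + 8*(-3)))² = (25 + (-1 - 24))² = (25 - 25)² = 0² = 0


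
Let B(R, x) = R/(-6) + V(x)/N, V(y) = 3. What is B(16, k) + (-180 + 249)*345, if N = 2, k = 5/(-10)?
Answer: 142823/6 ≈ 23804.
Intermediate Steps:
k = -1/2 (k = 5*(-1/10) = -1/2 ≈ -0.50000)
B(R, x) = 3/2 - R/6 (B(R, x) = R/(-6) + 3/2 = R*(-1/6) + 3*(1/2) = -R/6 + 3/2 = 3/2 - R/6)
B(16, k) + (-180 + 249)*345 = (3/2 - 1/6*16) + (-180 + 249)*345 = (3/2 - 8/3) + 69*345 = -7/6 + 23805 = 142823/6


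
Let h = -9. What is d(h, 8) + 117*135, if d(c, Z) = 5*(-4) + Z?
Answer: 15783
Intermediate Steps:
d(c, Z) = -20 + Z
d(h, 8) + 117*135 = (-20 + 8) + 117*135 = -12 + 15795 = 15783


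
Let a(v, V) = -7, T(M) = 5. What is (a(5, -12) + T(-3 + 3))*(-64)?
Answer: 128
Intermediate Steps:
(a(5, -12) + T(-3 + 3))*(-64) = (-7 + 5)*(-64) = -2*(-64) = 128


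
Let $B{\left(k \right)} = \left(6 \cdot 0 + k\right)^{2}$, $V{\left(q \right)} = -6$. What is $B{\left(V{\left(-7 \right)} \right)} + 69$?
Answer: $105$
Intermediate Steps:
$B{\left(k \right)} = k^{2}$ ($B{\left(k \right)} = \left(0 + k\right)^{2} = k^{2}$)
$B{\left(V{\left(-7 \right)} \right)} + 69 = \left(-6\right)^{2} + 69 = 36 + 69 = 105$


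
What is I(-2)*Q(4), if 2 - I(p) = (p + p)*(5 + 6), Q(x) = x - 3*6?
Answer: -644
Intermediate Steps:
Q(x) = -18 + x (Q(x) = x - 18 = -18 + x)
I(p) = 2 - 22*p (I(p) = 2 - (p + p)*(5 + 6) = 2 - 2*p*11 = 2 - 22*p)
I(-2)*Q(4) = (2 - 22*(-2))*(-18 + 4) = (2 + 44)*(-14) = 46*(-14) = -644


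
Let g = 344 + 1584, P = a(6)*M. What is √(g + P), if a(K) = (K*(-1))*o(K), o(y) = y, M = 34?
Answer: 8*√11 ≈ 26.533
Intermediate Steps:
a(K) = -K² (a(K) = (K*(-1))*K = (-K)*K = -K²)
P = -1224 (P = -1*6²*34 = -1*36*34 = -36*34 = -1224)
g = 1928
√(g + P) = √(1928 - 1224) = √704 = 8*√11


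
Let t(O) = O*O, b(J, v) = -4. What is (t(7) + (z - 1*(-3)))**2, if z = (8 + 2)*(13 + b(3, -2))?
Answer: 20164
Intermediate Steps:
t(O) = O**2
z = 90 (z = (8 + 2)*(13 - 4) = 10*9 = 90)
(t(7) + (z - 1*(-3)))**2 = (7**2 + (90 - 1*(-3)))**2 = (49 + (90 + 3))**2 = (49 + 93)**2 = 142**2 = 20164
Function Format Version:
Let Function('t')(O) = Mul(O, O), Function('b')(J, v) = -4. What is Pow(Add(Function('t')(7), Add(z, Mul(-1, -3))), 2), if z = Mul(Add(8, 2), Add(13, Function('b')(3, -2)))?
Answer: 20164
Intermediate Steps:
Function('t')(O) = Pow(O, 2)
z = 90 (z = Mul(Add(8, 2), Add(13, -4)) = Mul(10, 9) = 90)
Pow(Add(Function('t')(7), Add(z, Mul(-1, -3))), 2) = Pow(Add(Pow(7, 2), Add(90, Mul(-1, -3))), 2) = Pow(Add(49, Add(90, 3)), 2) = Pow(Add(49, 93), 2) = Pow(142, 2) = 20164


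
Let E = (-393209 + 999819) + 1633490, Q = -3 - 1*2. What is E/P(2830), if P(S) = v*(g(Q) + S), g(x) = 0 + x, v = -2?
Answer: -44802/113 ≈ -396.48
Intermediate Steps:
Q = -5 (Q = -3 - 2 = -5)
g(x) = x
E = 2240100 (E = 606610 + 1633490 = 2240100)
P(S) = 10 - 2*S (P(S) = -2*(-5 + S) = 10 - 2*S)
E/P(2830) = 2240100/(10 - 2*2830) = 2240100/(10 - 5660) = 2240100/(-5650) = 2240100*(-1/5650) = -44802/113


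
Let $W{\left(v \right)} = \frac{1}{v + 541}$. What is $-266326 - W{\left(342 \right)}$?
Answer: $- \frac{235165859}{883} \approx -2.6633 \cdot 10^{5}$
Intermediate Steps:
$W{\left(v \right)} = \frac{1}{541 + v}$
$-266326 - W{\left(342 \right)} = -266326 - \frac{1}{541 + 342} = -266326 - \frac{1}{883} = - \frac{235165859}{883}$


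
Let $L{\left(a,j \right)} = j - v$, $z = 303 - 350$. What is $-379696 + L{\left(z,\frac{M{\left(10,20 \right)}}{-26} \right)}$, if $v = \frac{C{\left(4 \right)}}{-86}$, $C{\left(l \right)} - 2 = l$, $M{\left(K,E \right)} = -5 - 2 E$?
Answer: $- \frac{424498115}{1118} \approx -3.7969 \cdot 10^{5}$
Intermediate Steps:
$C{\left(l \right)} = 2 + l$
$v = - \frac{3}{43}$ ($v = \frac{2 + 4}{-86} = 6 \left(- \frac{1}{86}\right) = - \frac{3}{43} \approx -0.069767$)
$z = -47$ ($z = 303 - 350 = -47$)
$L{\left(a,j \right)} = \frac{3}{43} + j$ ($L{\left(a,j \right)} = j - - \frac{3}{43} = j + \frac{3}{43} = \frac{3}{43} + j$)
$-379696 + L{\left(z,\frac{M{\left(10,20 \right)}}{-26} \right)} = -379696 + \left(\frac{3}{43} + \frac{-5 - 40}{-26}\right) = -379696 + \left(\frac{3}{43} + \left(-5 - 40\right) \left(- \frac{1}{26}\right)\right) = -379696 + \left(\frac{3}{43} - - \frac{45}{26}\right) = -379696 + \left(\frac{3}{43} + \frac{45}{26}\right) = -379696 + \frac{2013}{1118} = - \frac{424498115}{1118}$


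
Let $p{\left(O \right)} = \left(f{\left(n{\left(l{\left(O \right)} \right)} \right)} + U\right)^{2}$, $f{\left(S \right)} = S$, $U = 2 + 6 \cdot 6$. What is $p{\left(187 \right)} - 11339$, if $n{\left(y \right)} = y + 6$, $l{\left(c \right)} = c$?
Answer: $42022$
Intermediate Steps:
$U = 38$ ($U = 2 + 36 = 38$)
$n{\left(y \right)} = 6 + y$
$p{\left(O \right)} = \left(44 + O\right)^{2}$ ($p{\left(O \right)} = \left(\left(6 + O\right) + 38\right)^{2} = \left(44 + O\right)^{2}$)
$p{\left(187 \right)} - 11339 = \left(44 + 187\right)^{2} - 11339 = 231^{2} - 11339 = 53361 - 11339 = 42022$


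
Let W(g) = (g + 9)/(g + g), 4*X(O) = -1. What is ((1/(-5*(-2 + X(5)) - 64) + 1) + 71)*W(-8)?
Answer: -3797/844 ≈ -4.4988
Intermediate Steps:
X(O) = -¼ (X(O) = (¼)*(-1) = -¼)
W(g) = (9 + g)/(2*g) (W(g) = (9 + g)/((2*g)) = (9 + g)*(1/(2*g)) = (9 + g)/(2*g))
((1/(-5*(-2 + X(5)) - 64) + 1) + 71)*W(-8) = ((1/(-5*(-2 - ¼) - 64) + 1) + 71)*((½)*(9 - 8)/(-8)) = ((1/(-5*(-9/4) - 64) + 1) + 71)*((½)*(-⅛)*1) = ((1/(45/4 - 64) + 1) + 71)*(-1/16) = ((1/(-211/4) + 1) + 71)*(-1/16) = ((-4/211 + 1) + 71)*(-1/16) = (207/211 + 71)*(-1/16) = (15188/211)*(-1/16) = -3797/844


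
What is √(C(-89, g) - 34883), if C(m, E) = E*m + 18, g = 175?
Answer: 2*I*√12610 ≈ 224.59*I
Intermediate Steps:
C(m, E) = 18 + E*m
√(C(-89, g) - 34883) = √((18 + 175*(-89)) - 34883) = √((18 - 15575) - 34883) = √(-15557 - 34883) = √(-50440) = 2*I*√12610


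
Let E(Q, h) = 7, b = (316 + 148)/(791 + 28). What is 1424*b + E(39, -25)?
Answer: 666469/819 ≈ 813.76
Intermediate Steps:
b = 464/819 ≈ 0.56654
1424*b + E(39, -25) = 1424*(464/819) + 7 = 660736/819 + 7 = 666469/819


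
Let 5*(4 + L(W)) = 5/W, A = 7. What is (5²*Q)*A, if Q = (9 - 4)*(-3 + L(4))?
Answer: -23625/4 ≈ -5906.3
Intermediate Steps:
L(W) = -4 + 1/W (L(W) = -4 + (5/W)/5 = -4 + 1/W)
Q = -135/4 (Q = (9 - 4)*(-3 + (-4 + 1/4)) = 5*(-3 + (-4 + ¼)) = 5*(-3 - 15/4) = 5*(-27/4) = -135/4 ≈ -33.750)
(5²*Q)*A = (5²*(-135/4))*7 = (25*(-135/4))*7 = -3375/4*7 = -23625/4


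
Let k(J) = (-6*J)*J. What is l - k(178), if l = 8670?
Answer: 198774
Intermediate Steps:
k(J) = -6*J**2
l - k(178) = 8670 - (-6)*178**2 = 8670 - (-6)*31684 = 8670 - 1*(-190104) = 8670 + 190104 = 198774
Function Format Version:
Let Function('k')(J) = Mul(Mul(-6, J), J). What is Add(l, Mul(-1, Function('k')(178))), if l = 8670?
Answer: 198774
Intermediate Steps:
Function('k')(J) = Mul(-6, Pow(J, 2))
Add(l, Mul(-1, Function('k')(178))) = Add(8670, Mul(-1, Mul(-6, Pow(178, 2)))) = Add(8670, Mul(-1, Mul(-6, 31684))) = Add(8670, Mul(-1, -190104)) = Add(8670, 190104) = 198774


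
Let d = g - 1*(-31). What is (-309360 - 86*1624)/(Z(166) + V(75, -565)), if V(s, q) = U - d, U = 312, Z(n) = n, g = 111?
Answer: -28064/21 ≈ -1336.4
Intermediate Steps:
d = 142 (d = 111 - 1*(-31) = 111 + 31 = 142)
V(s, q) = 170 (V(s, q) = 312 - 1*142 = 312 - 142 = 170)
(-309360 - 86*1624)/(Z(166) + V(75, -565)) = (-309360 - 86*1624)/(166 + 170) = (-309360 - 139664)/336 = -449024*1/336 = -28064/21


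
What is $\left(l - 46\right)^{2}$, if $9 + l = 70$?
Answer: $225$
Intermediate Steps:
$l = 61$ ($l = -9 + 70 = 61$)
$\left(l - 46\right)^{2} = \left(61 - 46\right)^{2} = 15^{2} = 225$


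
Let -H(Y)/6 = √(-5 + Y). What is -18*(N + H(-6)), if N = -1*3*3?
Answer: 162 + 108*I*√11 ≈ 162.0 + 358.2*I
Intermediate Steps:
H(Y) = -6*√(-5 + Y)
N = -9 (N = -3*3 = -9)
-18*(N + H(-6)) = -18*(-9 - 6*√(-5 - 6)) = -18*(-9 - 6*I*√11) = 162 + 108*I*√11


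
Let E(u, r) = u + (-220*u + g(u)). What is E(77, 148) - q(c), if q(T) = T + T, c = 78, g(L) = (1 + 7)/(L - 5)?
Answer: -153170/9 ≈ -17019.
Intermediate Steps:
g(L) = 8/(-5 + L)
E(u, r) = -219*u + 8/(-5 + u) (E(u, r) = u + (-220*u + 8/(-5 + u)) = -219*u + 8/(-5 + u))
q(T) = 2*T
E(77, 148) - q(c) = (8 - 219*77*(-5 + 77))/(-5 + 77) - 2*78 = (8 - 219*77*72)/72 - 1*156 = (8 - 1214136)/72 - 156 = (1/72)*(-1214128) - 156 = -151766/9 - 156 = -153170/9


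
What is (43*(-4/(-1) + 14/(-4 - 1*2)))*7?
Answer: 1505/3 ≈ 501.67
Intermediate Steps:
(43*(-4/(-1) + 14/(-4 - 1*2)))*7 = (43*(-4*(-1) + 14/(-4 - 2)))*7 = (43*(4 + 14/(-6)))*7 = (43*(4 + 14*(-1/6)))*7 = (43*(4 - 7/3))*7 = (43*(5/3))*7 = (215/3)*7 = 1505/3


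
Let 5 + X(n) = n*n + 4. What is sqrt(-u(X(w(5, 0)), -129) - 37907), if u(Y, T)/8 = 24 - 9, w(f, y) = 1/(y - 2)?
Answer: I*sqrt(38027) ≈ 195.01*I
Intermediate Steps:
w(f, y) = 1/(-2 + y)
X(n) = -1 + n**2 (X(n) = -5 + (n*n + 4) = -5 + (n**2 + 4) = -5 + (4 + n**2) = -1 + n**2)
u(Y, T) = 120 (u(Y, T) = 8*(24 - 9) = 8*15 = 120)
sqrt(-u(X(w(5, 0)), -129) - 37907) = sqrt(-1*120 - 37907) = sqrt(-120 - 37907) = sqrt(-38027) = I*sqrt(38027)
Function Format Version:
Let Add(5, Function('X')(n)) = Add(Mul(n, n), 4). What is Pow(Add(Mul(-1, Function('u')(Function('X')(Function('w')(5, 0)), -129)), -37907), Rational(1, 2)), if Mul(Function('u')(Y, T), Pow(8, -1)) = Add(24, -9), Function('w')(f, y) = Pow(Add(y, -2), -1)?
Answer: Mul(I, Pow(38027, Rational(1, 2))) ≈ Mul(195.01, I)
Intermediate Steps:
Function('w')(f, y) = Pow(Add(-2, y), -1)
Function('X')(n) = Add(-1, Pow(n, 2)) (Function('X')(n) = Add(-5, Add(Mul(n, n), 4)) = Add(-5, Add(Pow(n, 2), 4)) = Add(-5, Add(4, Pow(n, 2))) = Add(-1, Pow(n, 2)))
Function('u')(Y, T) = 120 (Function('u')(Y, T) = Mul(8, Add(24, -9)) = Mul(8, 15) = 120)
Pow(Add(Mul(-1, Function('u')(Function('X')(Function('w')(5, 0)), -129)), -37907), Rational(1, 2)) = Pow(Add(Mul(-1, 120), -37907), Rational(1, 2)) = Pow(Add(-120, -37907), Rational(1, 2)) = Pow(-38027, Rational(1, 2)) = Mul(I, Pow(38027, Rational(1, 2)))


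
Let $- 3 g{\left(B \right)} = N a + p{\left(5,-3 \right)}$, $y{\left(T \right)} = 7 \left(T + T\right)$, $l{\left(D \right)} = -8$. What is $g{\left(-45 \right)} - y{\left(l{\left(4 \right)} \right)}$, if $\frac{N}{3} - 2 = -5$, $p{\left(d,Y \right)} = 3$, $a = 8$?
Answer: $135$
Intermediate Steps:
$N = -9$ ($N = 6 + 3 \left(-5\right) = 6 - 15 = -9$)
$y{\left(T \right)} = 14 T$ ($y{\left(T \right)} = 7 \cdot 2 T = 14 T$)
$g{\left(B \right)} = 23$ ($g{\left(B \right)} = - \frac{\left(-9\right) 8 + 3}{3} = - \frac{-72 + 3}{3} = \left(- \frac{1}{3}\right) \left(-69\right) = 23$)
$g{\left(-45 \right)} - y{\left(l{\left(4 \right)} \right)} = 23 - 14 \left(-8\right) = 23 - -112 = 23 + 112 = 135$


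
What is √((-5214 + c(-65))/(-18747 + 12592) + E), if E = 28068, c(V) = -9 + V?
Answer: 2*√265840340335/6155 ≈ 167.54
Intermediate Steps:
√((-5214 + c(-65))/(-18747 + 12592) + E) = √((-5214 + (-9 - 65))/(-18747 + 12592) + 28068) = √((-5214 - 74)/(-6155) + 28068) = √(-5288*(-1/6155) + 28068) = √(5288/6155 + 28068) = √(172763828/6155) = 2*√265840340335/6155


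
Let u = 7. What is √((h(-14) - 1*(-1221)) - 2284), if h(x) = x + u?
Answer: I*√1070 ≈ 32.711*I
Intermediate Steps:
h(x) = 7 + x (h(x) = x + 7 = 7 + x)
√((h(-14) - 1*(-1221)) - 2284) = √(((7 - 14) - 1*(-1221)) - 2284) = √((-7 + 1221) - 2284) = √(1214 - 2284) = √(-1070) = I*√1070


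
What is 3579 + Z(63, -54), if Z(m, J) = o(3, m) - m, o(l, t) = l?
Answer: 3519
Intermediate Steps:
Z(m, J) = 3 - m
3579 + Z(63, -54) = 3579 + (3 - 1*63) = 3579 + (3 - 63) = 3579 - 60 = 3519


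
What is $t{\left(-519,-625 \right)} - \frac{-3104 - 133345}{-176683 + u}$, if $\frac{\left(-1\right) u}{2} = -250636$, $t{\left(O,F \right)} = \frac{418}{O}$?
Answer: $- \frac{64861171}{168461691} \approx -0.38502$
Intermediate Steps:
$u = 501272$ ($u = \left(-2\right) \left(-250636\right) = 501272$)
$t{\left(-519,-625 \right)} - \frac{-3104 - 133345}{-176683 + u} = \frac{418}{-519} - \frac{-3104 - 133345}{-176683 + 501272} = 418 \left(- \frac{1}{519}\right) - - \frac{136449}{324589} = - \frac{418}{519} - \left(-136449\right) \frac{1}{324589} = - \frac{418}{519} - - \frac{136449}{324589} = - \frac{418}{519} + \frac{136449}{324589} = - \frac{64861171}{168461691}$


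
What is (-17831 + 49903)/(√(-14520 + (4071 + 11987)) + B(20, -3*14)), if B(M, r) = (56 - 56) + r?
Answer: -673512/113 - 16036*√1538/113 ≈ -11526.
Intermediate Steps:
B(M, r) = r (B(M, r) = 0 + r = r)
(-17831 + 49903)/(√(-14520 + (4071 + 11987)) + B(20, -3*14)) = (-17831 + 49903)/(√(-14520 + (4071 + 11987)) - 3*14) = 32072/(√(-14520 + 16058) - 42) = 32072/(√1538 - 42) = 32072/(-42 + √1538)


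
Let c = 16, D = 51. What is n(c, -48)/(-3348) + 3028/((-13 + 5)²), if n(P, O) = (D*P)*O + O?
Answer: 263491/4464 ≈ 59.026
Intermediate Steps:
n(P, O) = O + 51*O*P (n(P, O) = (51*P)*O + O = 51*O*P + O = O + 51*O*P)
n(c, -48)/(-3348) + 3028/((-13 + 5)²) = -48*(1 + 51*16)/(-3348) + 3028/((-13 + 5)²) = -48*(1 + 816)*(-1/3348) + 3028/((-8)²) = -48*817*(-1/3348) + 3028/64 = -39216*(-1/3348) + 3028*(1/64) = 3268/279 + 757/16 = 263491/4464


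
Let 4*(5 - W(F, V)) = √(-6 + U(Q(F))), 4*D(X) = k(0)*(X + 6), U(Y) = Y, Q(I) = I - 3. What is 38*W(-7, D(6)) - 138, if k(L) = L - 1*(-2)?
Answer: 52 - 38*I ≈ 52.0 - 38.0*I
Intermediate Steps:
Q(I) = -3 + I
k(L) = 2 + L (k(L) = L + 2 = 2 + L)
D(X) = 3 + X/2 (D(X) = ((2 + 0)*(X + 6))/4 = (2*(6 + X))/4 = (12 + 2*X)/4 = 3 + X/2)
W(F, V) = 5 - √(-9 + F)/4 (W(F, V) = 5 - √(-6 + (-3 + F))/4 = 5 - √(-9 + F)/4)
38*W(-7, D(6)) - 138 = 38*(5 - √(-9 - 7)/4) - 138 = 38*(5 - I) - 138 = (190 - 38*I) - 138 = 52 - 38*I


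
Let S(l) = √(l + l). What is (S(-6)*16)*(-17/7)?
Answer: -544*I*√3/7 ≈ -134.6*I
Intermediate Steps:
S(l) = √2*√l (S(l) = √(2*l) = √2*√l)
(S(-6)*16)*(-17/7) = ((√2*√(-6))*16)*(-17/7) = ((√2*(I*√6))*16)*(-17*⅐) = ((2*I*√3)*16)*(-17/7) = (32*I*√3)*(-17/7) = -544*I*√3/7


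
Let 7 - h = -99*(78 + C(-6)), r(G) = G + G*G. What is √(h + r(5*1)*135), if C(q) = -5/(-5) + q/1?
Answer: 2*√2821 ≈ 106.23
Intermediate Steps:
C(q) = 1 + q (C(q) = -5*(-⅕) + q*1 = 1 + q)
r(G) = G + G²
h = 7234 (h = 7 - (-99)*(78 + (1 - 6)) = 7 - (-99)*(78 - 5) = 7 - (-99)*73 = 7 - 1*(-7227) = 7 + 7227 = 7234)
√(h + r(5*1)*135) = √(7234 + ((5*1)*(1 + 5*1))*135) = √(7234 + (5*(1 + 5))*135) = √(7234 + (5*6)*135) = √(7234 + 30*135) = √(7234 + 4050) = √11284 = 2*√2821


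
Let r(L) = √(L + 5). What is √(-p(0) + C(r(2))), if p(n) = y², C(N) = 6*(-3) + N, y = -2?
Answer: √(-22 + √7) ≈ 4.3993*I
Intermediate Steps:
r(L) = √(5 + L)
C(N) = -18 + N
p(n) = 4 (p(n) = (-2)² = 4)
√(-p(0) + C(r(2))) = √(-1*4 + (-18 + √(5 + 2))) = √(-4 + (-18 + √7)) = √(-22 + √7)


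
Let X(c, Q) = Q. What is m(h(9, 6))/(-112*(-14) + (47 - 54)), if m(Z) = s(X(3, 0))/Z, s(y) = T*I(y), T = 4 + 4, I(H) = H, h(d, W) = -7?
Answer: 0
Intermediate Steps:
T = 8
s(y) = 8*y
m(Z) = 0 (m(Z) = (8*0)/Z = 0/Z = 0)
m(h(9, 6))/(-112*(-14) + (47 - 54)) = 0/(-112*(-14) + (47 - 54)) = 0/(1568 - 7) = 0/1561 = 0*(1/1561) = 0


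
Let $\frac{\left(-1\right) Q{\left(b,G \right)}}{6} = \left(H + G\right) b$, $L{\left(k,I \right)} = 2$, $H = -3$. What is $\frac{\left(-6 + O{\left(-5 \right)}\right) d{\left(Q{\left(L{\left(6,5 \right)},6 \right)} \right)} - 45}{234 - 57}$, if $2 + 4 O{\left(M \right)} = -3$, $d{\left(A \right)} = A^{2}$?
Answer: $- \frac{3147}{59} \approx -53.339$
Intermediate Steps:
$Q{\left(b,G \right)} = - 6 b \left(-3 + G\right)$ ($Q{\left(b,G \right)} = - 6 \left(-3 + G\right) b = - 6 b \left(-3 + G\right)$)
$O{\left(M \right)} = - \frac{5}{4}$ ($O{\left(M \right)} = - \frac{1}{2} + \frac{1}{4} \left(-3\right) = - \frac{1}{2} - \frac{3}{4} = - \frac{5}{4}$)
$\frac{\left(-6 + O{\left(-5 \right)}\right) d{\left(Q{\left(L{\left(6,5 \right)},6 \right)} \right)} - 45}{234 - 57} = \frac{\left(-6 - \frac{5}{4}\right) \left(6 \cdot 2 \left(3 - 6\right)\right)^{2} - 45}{234 - 57} = \frac{- \frac{29 \left(6 \cdot 2 \left(3 - 6\right)\right)^{2}}{4} - 45}{177} = \left(- \frac{29 \left(6 \cdot 2 \left(-3\right)\right)^{2}}{4} - 45\right) \frac{1}{177} = \left(- \frac{29 \left(-36\right)^{2}}{4} - 45\right) \frac{1}{177} = \left(\left(- \frac{29}{4}\right) 1296 - 45\right) \frac{1}{177} = \left(-9396 - 45\right) \frac{1}{177} = \left(-9441\right) \frac{1}{177} = - \frac{3147}{59}$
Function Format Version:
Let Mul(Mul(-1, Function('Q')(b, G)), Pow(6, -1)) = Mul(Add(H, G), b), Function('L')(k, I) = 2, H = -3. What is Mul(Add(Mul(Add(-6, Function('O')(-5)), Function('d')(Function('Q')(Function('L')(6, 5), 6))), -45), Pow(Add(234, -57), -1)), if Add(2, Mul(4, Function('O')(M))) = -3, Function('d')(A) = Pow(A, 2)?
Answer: Rational(-3147, 59) ≈ -53.339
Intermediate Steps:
Function('Q')(b, G) = Mul(-6, b, Add(-3, G)) (Function('Q')(b, G) = Mul(-6, Mul(Add(-3, G), b)) = Mul(-6, Mul(b, Add(-3, G))) = Mul(-6, b, Add(-3, G)))
Function('O')(M) = Rational(-5, 4) (Function('O')(M) = Add(Rational(-1, 2), Mul(Rational(1, 4), -3)) = Add(Rational(-1, 2), Rational(-3, 4)) = Rational(-5, 4))
Mul(Add(Mul(Add(-6, Function('O')(-5)), Function('d')(Function('Q')(Function('L')(6, 5), 6))), -45), Pow(Add(234, -57), -1)) = Mul(Add(Mul(Add(-6, Rational(-5, 4)), Pow(Mul(6, 2, Add(3, Mul(-1, 6))), 2)), -45), Pow(Add(234, -57), -1)) = Mul(Add(Mul(Rational(-29, 4), Pow(Mul(6, 2, Add(3, -6)), 2)), -45), Pow(177, -1)) = Mul(Add(Mul(Rational(-29, 4), Pow(Mul(6, 2, -3), 2)), -45), Rational(1, 177)) = Mul(Add(Mul(Rational(-29, 4), Pow(-36, 2)), -45), Rational(1, 177)) = Mul(Add(Mul(Rational(-29, 4), 1296), -45), Rational(1, 177)) = Mul(Add(-9396, -45), Rational(1, 177)) = Mul(-9441, Rational(1, 177)) = Rational(-3147, 59)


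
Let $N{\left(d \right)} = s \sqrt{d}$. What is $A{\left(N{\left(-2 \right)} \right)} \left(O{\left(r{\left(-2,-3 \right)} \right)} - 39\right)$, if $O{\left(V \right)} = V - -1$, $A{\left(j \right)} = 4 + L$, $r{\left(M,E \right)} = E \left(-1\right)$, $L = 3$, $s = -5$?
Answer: $-245$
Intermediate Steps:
$r{\left(M,E \right)} = - E$
$N{\left(d \right)} = - 5 \sqrt{d}$
$A{\left(j \right)} = 7$ ($A{\left(j \right)} = 4 + 3 = 7$)
$O{\left(V \right)} = 1 + V$ ($O{\left(V \right)} = V + 1 = 1 + V$)
$A{\left(N{\left(-2 \right)} \right)} \left(O{\left(r{\left(-2,-3 \right)} \right)} - 39\right) = 7 \left(\left(1 - -3\right) - 39\right) = 7 \left(\left(1 + 3\right) - 39\right) = 7 \left(4 - 39\right) = 7 \left(-35\right) = -245$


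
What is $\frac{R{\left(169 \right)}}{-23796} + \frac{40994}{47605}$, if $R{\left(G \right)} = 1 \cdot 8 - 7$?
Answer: $\frac{975445619}{1132808580} \approx 0.86109$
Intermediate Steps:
$R{\left(G \right)} = 1$ ($R{\left(G \right)} = 8 - 7 = 1$)
$\frac{R{\left(169 \right)}}{-23796} + \frac{40994}{47605} = 1 \frac{1}{-23796} + \frac{40994}{47605} = 1 \left(- \frac{1}{23796}\right) + 40994 \cdot \frac{1}{47605} = - \frac{1}{23796} + \frac{40994}{47605} = \frac{975445619}{1132808580}$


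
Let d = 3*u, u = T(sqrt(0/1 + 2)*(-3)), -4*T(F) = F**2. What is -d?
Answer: 27/2 ≈ 13.500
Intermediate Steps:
T(F) = -F**2/4
u = -9/2 (u = -(sqrt(0/1 + 2)*(-3))**2/4 = -(sqrt(0*1 + 2)*(-3))**2/4 = -(sqrt(0 + 2)*(-3))**2/4 = -(sqrt(2)*(-3))**2/4 = -(-3*sqrt(2))**2/4 = -1/4*18 = -9/2 ≈ -4.5000)
d = -27/2 (d = 3*(-9/2) = -27/2 ≈ -13.500)
-d = -1*(-27/2) = 27/2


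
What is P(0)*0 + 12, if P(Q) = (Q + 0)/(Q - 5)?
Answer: 12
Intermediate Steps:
P(Q) = Q/(-5 + Q)
P(0)*0 + 12 = (0/(-5 + 0))*0 + 12 = (0/(-5))*0 + 12 = (0*(-⅕))*0 + 12 = 0*0 + 12 = 0 + 12 = 12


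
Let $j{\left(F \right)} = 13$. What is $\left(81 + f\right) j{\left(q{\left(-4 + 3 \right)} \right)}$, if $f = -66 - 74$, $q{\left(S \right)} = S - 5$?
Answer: $-767$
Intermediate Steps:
$q{\left(S \right)} = -5 + S$ ($q{\left(S \right)} = S - 5 = -5 + S$)
$f = -140$
$\left(81 + f\right) j{\left(q{\left(-4 + 3 \right)} \right)} = \left(81 - 140\right) 13 = \left(-59\right) 13 = -767$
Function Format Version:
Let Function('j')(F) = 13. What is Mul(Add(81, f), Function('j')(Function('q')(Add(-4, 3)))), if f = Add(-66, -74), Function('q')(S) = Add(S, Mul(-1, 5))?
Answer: -767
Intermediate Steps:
Function('q')(S) = Add(-5, S) (Function('q')(S) = Add(S, -5) = Add(-5, S))
f = -140
Mul(Add(81, f), Function('j')(Function('q')(Add(-4, 3)))) = Mul(Add(81, -140), 13) = Mul(-59, 13) = -767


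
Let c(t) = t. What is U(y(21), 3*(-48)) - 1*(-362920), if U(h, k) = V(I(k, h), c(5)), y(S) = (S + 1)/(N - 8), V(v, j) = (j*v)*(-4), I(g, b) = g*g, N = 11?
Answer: -51800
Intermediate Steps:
I(g, b) = g²
V(v, j) = -4*j*v
y(S) = ⅓ + S/3 (y(S) = (S + 1)/(11 - 8) = (1 + S)/3 = (1 + S)*(⅓) = ⅓ + S/3)
U(h, k) = -20*k² (U(h, k) = -4*5*k² = -20*k²)
U(y(21), 3*(-48)) - 1*(-362920) = -20*(3*(-48))² - 1*(-362920) = -20*(-144)² + 362920 = -20*20736 + 362920 = -414720 + 362920 = -51800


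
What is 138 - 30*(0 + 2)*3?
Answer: -42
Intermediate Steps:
138 - 30*(0 + 2)*3 = 138 - 60*3 = 138 - 30*6 = 138 - 180 = -42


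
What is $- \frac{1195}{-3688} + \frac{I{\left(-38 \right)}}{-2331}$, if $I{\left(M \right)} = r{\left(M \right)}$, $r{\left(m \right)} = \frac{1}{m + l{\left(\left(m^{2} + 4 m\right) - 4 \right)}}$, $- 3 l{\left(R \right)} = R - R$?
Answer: $\frac{52927199}{163337832} \approx 0.32404$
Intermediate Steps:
$l{\left(R \right)} = 0$ ($l{\left(R \right)} = - \frac{R - R}{3} = \left(- \frac{1}{3}\right) 0 = 0$)
$r{\left(m \right)} = \frac{1}{m}$ ($r{\left(m \right)} = \frac{1}{m + 0} = \frac{1}{m}$)
$I{\left(M \right)} = \frac{1}{M}$
$- \frac{1195}{-3688} + \frac{I{\left(-38 \right)}}{-2331} = - \frac{1195}{-3688} + \frac{1}{\left(-38\right) \left(-2331\right)} = \left(-1195\right) \left(- \frac{1}{3688}\right) - - \frac{1}{88578} = \frac{1195}{3688} + \frac{1}{88578} = \frac{52927199}{163337832}$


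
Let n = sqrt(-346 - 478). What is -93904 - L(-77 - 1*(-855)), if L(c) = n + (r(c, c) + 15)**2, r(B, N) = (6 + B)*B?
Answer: -372059834993 - 2*I*sqrt(206) ≈ -3.7206e+11 - 28.705*I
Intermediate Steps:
r(B, N) = B*(6 + B)
n = 2*I*sqrt(206) (n = sqrt(-824) = 2*I*sqrt(206) ≈ 28.705*I)
L(c) = (15 + c*(6 + c))**2 + 2*I*sqrt(206) (L(c) = 2*I*sqrt(206) + (c*(6 + c) + 15)**2 = 2*I*sqrt(206) + (15 + c*(6 + c))**2 = (15 + c*(6 + c))**2 + 2*I*sqrt(206))
-93904 - L(-77 - 1*(-855)) = -93904 - ((15 + (-77 - 1*(-855))*(6 + (-77 - 1*(-855))))**2 + 2*I*sqrt(206)) = -93904 - ((15 + (-77 + 855)*(6 + (-77 + 855)))**2 + 2*I*sqrt(206)) = -93904 - ((15 + 778*(6 + 778))**2 + 2*I*sqrt(206)) = -93904 - ((15 + 778*784)**2 + 2*I*sqrt(206)) = -93904 - ((15 + 609952)**2 + 2*I*sqrt(206)) = -93904 - (609967**2 + 2*I*sqrt(206)) = -93904 - (372059741089 + 2*I*sqrt(206)) = -93904 + (-372059741089 - 2*I*sqrt(206)) = -372059834993 - 2*I*sqrt(206)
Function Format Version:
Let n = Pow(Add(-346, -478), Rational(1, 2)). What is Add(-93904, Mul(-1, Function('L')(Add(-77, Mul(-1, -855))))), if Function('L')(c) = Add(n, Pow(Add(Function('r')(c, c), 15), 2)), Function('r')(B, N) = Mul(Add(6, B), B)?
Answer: Add(-372059834993, Mul(-2, I, Pow(206, Rational(1, 2)))) ≈ Add(-3.7206e+11, Mul(-28.705, I))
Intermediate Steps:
Function('r')(B, N) = Mul(B, Add(6, B))
n = Mul(2, I, Pow(206, Rational(1, 2))) (n = Pow(-824, Rational(1, 2)) = Mul(2, I, Pow(206, Rational(1, 2))) ≈ Mul(28.705, I))
Function('L')(c) = Add(Pow(Add(15, Mul(c, Add(6, c))), 2), Mul(2, I, Pow(206, Rational(1, 2)))) (Function('L')(c) = Add(Mul(2, I, Pow(206, Rational(1, 2))), Pow(Add(Mul(c, Add(6, c)), 15), 2)) = Add(Mul(2, I, Pow(206, Rational(1, 2))), Pow(Add(15, Mul(c, Add(6, c))), 2)) = Add(Pow(Add(15, Mul(c, Add(6, c))), 2), Mul(2, I, Pow(206, Rational(1, 2)))))
Add(-93904, Mul(-1, Function('L')(Add(-77, Mul(-1, -855))))) = Add(-93904, Mul(-1, Add(Pow(Add(15, Mul(Add(-77, Mul(-1, -855)), Add(6, Add(-77, Mul(-1, -855))))), 2), Mul(2, I, Pow(206, Rational(1, 2)))))) = Add(-93904, Mul(-1, Add(Pow(Add(15, Mul(Add(-77, 855), Add(6, Add(-77, 855)))), 2), Mul(2, I, Pow(206, Rational(1, 2)))))) = Add(-93904, Mul(-1, Add(Pow(Add(15, Mul(778, Add(6, 778))), 2), Mul(2, I, Pow(206, Rational(1, 2)))))) = Add(-93904, Mul(-1, Add(Pow(Add(15, Mul(778, 784)), 2), Mul(2, I, Pow(206, Rational(1, 2)))))) = Add(-93904, Mul(-1, Add(Pow(Add(15, 609952), 2), Mul(2, I, Pow(206, Rational(1, 2)))))) = Add(-93904, Mul(-1, Add(Pow(609967, 2), Mul(2, I, Pow(206, Rational(1, 2)))))) = Add(-93904, Mul(-1, Add(372059741089, Mul(2, I, Pow(206, Rational(1, 2)))))) = Add(-93904, Add(-372059741089, Mul(-2, I, Pow(206, Rational(1, 2))))) = Add(-372059834993, Mul(-2, I, Pow(206, Rational(1, 2))))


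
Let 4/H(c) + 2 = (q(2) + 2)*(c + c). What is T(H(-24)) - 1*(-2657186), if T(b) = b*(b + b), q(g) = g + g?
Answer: 55867335658/21025 ≈ 2.6572e+6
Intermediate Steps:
q(g) = 2*g
H(c) = 4/(-2 + 12*c) (H(c) = 4/(-2 + (2*2 + 2)*(c + c)) = 4/(-2 + (4 + 2)*(2*c)) = 4/(-2 + 6*(2*c)) = 4/(-2 + 12*c))
T(b) = 2*b² (T(b) = b*(2*b) = 2*b²)
T(H(-24)) - 1*(-2657186) = 2*(2/(-1 + 6*(-24)))² - 1*(-2657186) = 2*(2/(-1 - 144))² + 2657186 = 2*(2/(-145))² + 2657186 = 2*(2*(-1/145))² + 2657186 = 2*(-2/145)² + 2657186 = 2*(4/21025) + 2657186 = 8/21025 + 2657186 = 55867335658/21025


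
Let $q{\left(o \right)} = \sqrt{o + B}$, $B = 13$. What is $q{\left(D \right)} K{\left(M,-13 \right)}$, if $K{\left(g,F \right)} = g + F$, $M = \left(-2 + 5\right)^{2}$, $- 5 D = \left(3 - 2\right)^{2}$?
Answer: $- \frac{32 \sqrt{5}}{5} \approx -14.311$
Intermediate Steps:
$D = - \frac{1}{5}$ ($D = - \frac{\left(3 - 2\right)^{2}}{5} = - \frac{1^{2}}{5} = \left(- \frac{1}{5}\right) 1 = - \frac{1}{5} \approx -0.2$)
$M = 9$ ($M = 3^{2} = 9$)
$q{\left(o \right)} = \sqrt{13 + o}$ ($q{\left(o \right)} = \sqrt{o + 13} = \sqrt{13 + o}$)
$K{\left(g,F \right)} = F + g$
$q{\left(D \right)} K{\left(M,-13 \right)} = \sqrt{13 - \frac{1}{5}} \left(-13 + 9\right) = \sqrt{\frac{64}{5}} \left(-4\right) = \frac{8 \sqrt{5}}{5} \left(-4\right) = - \frac{32 \sqrt{5}}{5}$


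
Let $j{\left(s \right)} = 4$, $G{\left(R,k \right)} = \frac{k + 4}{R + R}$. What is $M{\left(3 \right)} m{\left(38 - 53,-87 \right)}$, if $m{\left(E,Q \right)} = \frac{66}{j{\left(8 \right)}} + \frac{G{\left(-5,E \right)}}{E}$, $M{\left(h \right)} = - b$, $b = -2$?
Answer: $\frac{2464}{75} \approx 32.853$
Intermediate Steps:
$G{\left(R,k \right)} = \frac{4 + k}{2 R}$
$M{\left(h \right)} = 2$ ($M{\left(h \right)} = \left(-1\right) \left(-2\right) = 2$)
$m{\left(E,Q \right)} = \frac{33}{2} + \frac{- \frac{2}{5} - \frac{E}{10}}{E}$ ($m{\left(E,Q \right)} = \frac{66}{4} + \frac{\frac{1}{2} \frac{1}{-5} \left(4 + E\right)}{E} = 66 \cdot \frac{1}{4} + \frac{\frac{1}{2} \left(- \frac{1}{5}\right) \left(4 + E\right)}{E} = \frac{33}{2} + \frac{- \frac{2}{5} - \frac{E}{10}}{E}$)
$M{\left(3 \right)} m{\left(38 - 53,-87 \right)} = 2 \frac{2 \left(-1 + 41 \left(38 - 53\right)\right)}{5 \left(38 - 53\right)} = 2 \frac{2 \left(-1 + 41 \left(-15\right)\right)}{5 \left(-15\right)} = 2 \cdot \frac{2}{5} \left(- \frac{1}{15}\right) \left(-1 - 615\right) = 2 \cdot \frac{2}{5} \left(- \frac{1}{15}\right) \left(-616\right) = 2 \cdot \frac{1232}{75} = \frac{2464}{75}$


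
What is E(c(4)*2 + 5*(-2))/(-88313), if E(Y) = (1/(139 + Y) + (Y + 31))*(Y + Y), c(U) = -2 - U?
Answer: 46376/10332621 ≈ 0.0044883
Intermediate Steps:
E(Y) = 2*Y*(31 + Y + 1/(139 + Y)) (E(Y) = (1/(139 + Y) + (31 + Y))*(2*Y) = (31 + Y + 1/(139 + Y))*(2*Y) = 2*Y*(31 + Y + 1/(139 + Y)))
E(c(4)*2 + 5*(-2))/(-88313) = (2*((-2 - 1*4)*2 + 5*(-2))*(4310 + ((-2 - 1*4)*2 + 5*(-2))² + 170*((-2 - 1*4)*2 + 5*(-2)))/(139 + ((-2 - 1*4)*2 + 5*(-2))))/(-88313) = (2*((-2 - 4)*2 - 10)*(4310 + ((-2 - 4)*2 - 10)² + 170*((-2 - 4)*2 - 10))/(139 + ((-2 - 4)*2 - 10)))*(-1/88313) = (2*(-6*2 - 10)*(4310 + (-6*2 - 10)² + 170*(-6*2 - 10))/(139 + (-6*2 - 10)))*(-1/88313) = (2*(-12 - 10)*(4310 + (-12 - 10)² + 170*(-12 - 10))/(139 + (-12 - 10)))*(-1/88313) = (2*(-22)*(4310 + (-22)² + 170*(-22))/(139 - 22))*(-1/88313) = (2*(-22)*(4310 + 484 - 3740)/117)*(-1/88313) = (2*(-22)*(1/117)*1054)*(-1/88313) = -46376/117*(-1/88313) = 46376/10332621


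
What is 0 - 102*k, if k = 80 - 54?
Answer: -2652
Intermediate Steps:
k = 26
0 - 102*k = 0 - 102*26 = 0 - 2652 = -2652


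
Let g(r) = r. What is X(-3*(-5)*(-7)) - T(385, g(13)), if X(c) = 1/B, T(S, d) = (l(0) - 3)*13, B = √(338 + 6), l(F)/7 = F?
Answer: 39 + √86/172 ≈ 39.054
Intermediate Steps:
l(F) = 7*F
B = 2*√86 (B = √344 = 2*√86 ≈ 18.547)
T(S, d) = -39 (T(S, d) = (7*0 - 3)*13 = (0 - 3)*13 = -3*13 = -39)
X(c) = √86/172 (X(c) = 1/(2*√86) = √86/172)
X(-3*(-5)*(-7)) - T(385, g(13)) = √86/172 - 1*(-39) = √86/172 + 39 = 39 + √86/172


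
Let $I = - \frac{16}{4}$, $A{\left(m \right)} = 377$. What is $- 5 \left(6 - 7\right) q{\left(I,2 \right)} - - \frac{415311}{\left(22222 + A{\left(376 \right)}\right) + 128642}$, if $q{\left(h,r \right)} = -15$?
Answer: $- \frac{10927764}{151241} \approx -72.254$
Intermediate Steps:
$I = -4$ ($I = \left(-16\right) \frac{1}{4} = -4$)
$- 5 \left(6 - 7\right) q{\left(I,2 \right)} - - \frac{415311}{\left(22222 + A{\left(376 \right)}\right) + 128642} = - 5 \left(6 - 7\right) \left(-15\right) - - \frac{415311}{\left(22222 + 377\right) + 128642} = \left(-5\right) \left(-1\right) \left(-15\right) - - \frac{415311}{22599 + 128642} = 5 \left(-15\right) - - \frac{415311}{151241} = -75 - \left(-415311\right) \frac{1}{151241} = -75 - - \frac{415311}{151241} = -75 + \frac{415311}{151241} = - \frac{10927764}{151241}$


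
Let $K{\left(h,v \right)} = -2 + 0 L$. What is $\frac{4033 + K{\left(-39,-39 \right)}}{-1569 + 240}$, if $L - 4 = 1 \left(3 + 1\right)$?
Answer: $- \frac{4031}{1329} \approx -3.0331$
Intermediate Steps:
$L = 8$ ($L = 4 + 1 \left(3 + 1\right) = 4 + 1 \cdot 4 = 4 + 4 = 8$)
$K{\left(h,v \right)} = -2$ ($K{\left(h,v \right)} = -2 + 0 \cdot 8 = -2 + 0 = -2$)
$\frac{4033 + K{\left(-39,-39 \right)}}{-1569 + 240} = \frac{4033 - 2}{-1569 + 240} = \frac{4031}{-1329} = 4031 \left(- \frac{1}{1329}\right) = - \frac{4031}{1329}$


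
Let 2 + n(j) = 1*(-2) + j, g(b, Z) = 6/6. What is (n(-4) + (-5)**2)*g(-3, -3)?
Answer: 17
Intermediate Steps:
g(b, Z) = 1 (g(b, Z) = 6*(1/6) = 1)
n(j) = -4 + j (n(j) = -2 + (1*(-2) + j) = -2 + (-2 + j) = -4 + j)
(n(-4) + (-5)**2)*g(-3, -3) = ((-4 - 4) + (-5)**2)*1 = (-8 + 25)*1 = 17*1 = 17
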